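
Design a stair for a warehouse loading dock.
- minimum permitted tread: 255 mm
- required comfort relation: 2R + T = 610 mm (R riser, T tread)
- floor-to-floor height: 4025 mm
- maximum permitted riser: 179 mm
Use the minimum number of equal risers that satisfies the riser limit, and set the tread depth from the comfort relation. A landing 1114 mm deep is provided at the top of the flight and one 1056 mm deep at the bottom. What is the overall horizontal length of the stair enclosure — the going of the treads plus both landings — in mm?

7890 mm

4025 / 179 = 22.49, so 23 risers are needed.
R = 4025 ÷ 23 = 175 mm.
Tread T = 610 − 2 × 175 = 260 mm (≥ 255 mm).
Treads = 23 − 1 = 22; going = 22 × 260 = 5720 mm.
Enclosure = 5720 + 1114 + 1056 = 7890 mm.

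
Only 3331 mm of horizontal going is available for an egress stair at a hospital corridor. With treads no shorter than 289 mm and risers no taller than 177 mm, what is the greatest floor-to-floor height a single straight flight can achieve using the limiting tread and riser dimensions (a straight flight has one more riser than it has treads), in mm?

3331 / 289 = 11.53, so 11 treads fit.
Risers = treads + 1 = 12.
Maximum height = 12 × 177 = 2124 mm.

2124 mm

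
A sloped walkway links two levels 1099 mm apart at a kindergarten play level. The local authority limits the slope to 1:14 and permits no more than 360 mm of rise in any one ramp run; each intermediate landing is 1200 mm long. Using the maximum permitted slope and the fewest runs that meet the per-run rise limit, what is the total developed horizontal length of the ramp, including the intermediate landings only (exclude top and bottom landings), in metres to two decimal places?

18.99 m

1099 / 360 = 3.053 → round up to 4 ramp runs. That means 3 intermediate landings.
Ramp run (horizontal) at 1:14: 1099 × 14 = 15386 mm.
Intermediate landings: 3 × 1200 = 3600 mm.
Developed length = 15386 + 3600 = 18986 mm.
= 18.99 m.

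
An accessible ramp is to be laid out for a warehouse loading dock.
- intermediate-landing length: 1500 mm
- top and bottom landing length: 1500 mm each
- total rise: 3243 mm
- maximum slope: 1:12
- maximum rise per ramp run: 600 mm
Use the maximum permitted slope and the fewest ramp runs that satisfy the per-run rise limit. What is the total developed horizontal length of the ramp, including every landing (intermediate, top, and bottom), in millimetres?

⌈3243/600⌉ = 6 ramp runs. That means 5 intermediate landings.
Horizontal run for 3243 mm of rise at 1:12 is 3243 × 12 = 38916 mm.
Intermediate landings: 5 × 1500 = 7500 mm.
Top and bottom landings: 2 × 1500 = 3000 mm.
Total = 38916 + 7500 + 3000 = 49416 mm.

49416 mm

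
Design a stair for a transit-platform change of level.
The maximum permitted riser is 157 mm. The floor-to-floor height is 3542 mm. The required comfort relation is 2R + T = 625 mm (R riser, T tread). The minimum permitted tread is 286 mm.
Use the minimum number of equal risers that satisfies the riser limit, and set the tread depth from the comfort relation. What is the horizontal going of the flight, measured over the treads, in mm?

⌈3542/157⌉ = 23 risers.
Riser R = 3542 / 23 = 154 mm, within the 157 mm limit.
Tread T = 625 − 2 × 154 = 317 mm (≥ 286 mm).
23 risers give 22 treads; going = 22 × 317 = 6974 mm.

6974 mm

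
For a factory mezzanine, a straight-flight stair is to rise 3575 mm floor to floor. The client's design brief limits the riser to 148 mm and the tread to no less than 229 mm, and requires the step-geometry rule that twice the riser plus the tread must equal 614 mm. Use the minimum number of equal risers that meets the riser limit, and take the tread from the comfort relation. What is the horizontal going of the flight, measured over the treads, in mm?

7872 mm

3575 / 148 = 24.155 → round up to 25 risers.
Riser R = 3575 / 25 = 143 mm, within the 148 mm limit.
Tread T = 614 − 2 × 143 = 328 mm (≥ 229 mm).
Going = (25 − 1) × 328 = 7872 mm.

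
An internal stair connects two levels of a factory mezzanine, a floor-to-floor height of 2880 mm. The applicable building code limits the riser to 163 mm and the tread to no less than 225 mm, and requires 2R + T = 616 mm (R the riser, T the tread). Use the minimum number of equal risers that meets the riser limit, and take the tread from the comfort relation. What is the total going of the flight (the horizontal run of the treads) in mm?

At most 163 each: 2880/163 = 17.67, giving 18 risers.
Riser R = 2880 / 18 = 160 mm, within the 163 mm limit.
From 2R + T = 616: T = 616 − 320 = 296 mm.
18 risers give 17 treads; going = 17 × 296 = 5032 mm.

5032 mm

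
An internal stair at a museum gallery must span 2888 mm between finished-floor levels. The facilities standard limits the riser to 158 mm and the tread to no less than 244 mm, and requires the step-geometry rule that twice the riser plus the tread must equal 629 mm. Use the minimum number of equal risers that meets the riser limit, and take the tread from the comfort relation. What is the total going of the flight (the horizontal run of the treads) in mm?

5850 mm

⌈2888/158⌉ = 19 risers.
R = 2888 ÷ 19 = 152 mm.
From 2R + T = 629: T = 629 − 304 = 325 mm.
19 risers give 18 treads; going = 18 × 325 = 5850 mm.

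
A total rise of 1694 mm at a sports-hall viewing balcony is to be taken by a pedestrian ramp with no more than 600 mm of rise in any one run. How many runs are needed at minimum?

3 runs

⌈1694/600⌉ = 3 ramp runs.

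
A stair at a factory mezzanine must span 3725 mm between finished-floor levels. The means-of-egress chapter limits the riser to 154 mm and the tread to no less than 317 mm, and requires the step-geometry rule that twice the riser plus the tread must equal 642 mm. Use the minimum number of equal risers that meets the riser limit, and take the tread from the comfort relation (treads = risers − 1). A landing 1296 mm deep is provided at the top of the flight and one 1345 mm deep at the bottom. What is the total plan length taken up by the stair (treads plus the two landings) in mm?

10897 mm

⌈3725/154⌉ = 25 risers.
Riser R = 3725 / 25 = 149 mm, within the 154 mm limit.
From 2R + T = 642: T = 642 − 298 = 344 mm.
25 risers give 24 treads; going = 24 × 344 = 8256 mm.
Enclosure = 8256 + 1296 + 1345 = 10897 mm.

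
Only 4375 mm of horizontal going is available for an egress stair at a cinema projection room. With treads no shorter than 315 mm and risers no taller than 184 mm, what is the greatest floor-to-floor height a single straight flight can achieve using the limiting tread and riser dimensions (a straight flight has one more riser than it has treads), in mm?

4375 / 315 = 13.89, so 13 treads fit.
Risers = treads + 1 = 14.
Maximum height = 14 × 184 = 2576 mm.

2576 mm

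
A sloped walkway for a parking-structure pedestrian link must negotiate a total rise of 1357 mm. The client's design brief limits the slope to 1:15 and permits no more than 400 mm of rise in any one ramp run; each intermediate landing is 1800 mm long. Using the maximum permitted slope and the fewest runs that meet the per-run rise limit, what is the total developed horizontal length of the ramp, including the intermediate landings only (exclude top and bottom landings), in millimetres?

At most 400 each: 1357/400 = 3.39, giving 4 ramp runs. That means 3 intermediate landings.
Ramp run (horizontal) at 1:15: 1357 × 15 = 20355 mm.
Intermediate landings: 3 × 1800 = 5400 mm.
Developed length = 20355 + 5400 = 25755 mm.

25755 mm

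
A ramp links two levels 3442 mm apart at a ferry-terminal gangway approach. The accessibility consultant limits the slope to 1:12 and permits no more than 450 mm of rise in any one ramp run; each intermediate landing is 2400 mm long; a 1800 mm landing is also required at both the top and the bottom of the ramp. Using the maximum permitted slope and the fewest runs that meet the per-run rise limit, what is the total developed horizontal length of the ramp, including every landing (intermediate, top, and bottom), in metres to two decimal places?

61.70 m

At most 450 each: 3442/450 = 7.65, giving 8 ramp runs. That means 7 intermediate landings.
Horizontal run for 3442 mm of rise at 1:12 is 3442 × 12 = 41304 mm.
7 intermediate landings contribute 7 × 2400 = 16800 mm.
Top and bottom landings: 2 × 1800 = 3600 mm.
Total = 41304 + 16800 + 3600 = 61704 mm.
= 61.70 m.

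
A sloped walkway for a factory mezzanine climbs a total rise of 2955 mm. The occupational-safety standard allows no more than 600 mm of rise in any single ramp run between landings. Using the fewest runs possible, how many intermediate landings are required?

4 intermediate landings

2955 / 600 = 4.925 → round up to 5 ramp runs.
5 runs are separated by 4 intermediate landings.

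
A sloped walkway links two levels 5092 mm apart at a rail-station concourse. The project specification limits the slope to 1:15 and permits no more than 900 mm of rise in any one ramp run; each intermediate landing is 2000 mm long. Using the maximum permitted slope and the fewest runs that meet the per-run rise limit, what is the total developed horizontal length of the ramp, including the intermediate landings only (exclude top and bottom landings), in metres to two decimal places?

5092 / 900 = 5.658 → round up to 6 ramp runs. That means 5 intermediate landings.
Ramp run (horizontal) at 1:15: 5092 × 15 = 76380 mm.
5 intermediate landings contribute 5 × 2000 = 10000 mm.
Total developed length = 76380 + 10000 = 86380 mm.
= 86.38 m.

86.38 m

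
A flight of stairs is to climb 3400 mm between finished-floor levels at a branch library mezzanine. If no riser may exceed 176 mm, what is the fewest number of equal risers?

3400 / 176 = 19.32, so 20 risers are needed.

20 risers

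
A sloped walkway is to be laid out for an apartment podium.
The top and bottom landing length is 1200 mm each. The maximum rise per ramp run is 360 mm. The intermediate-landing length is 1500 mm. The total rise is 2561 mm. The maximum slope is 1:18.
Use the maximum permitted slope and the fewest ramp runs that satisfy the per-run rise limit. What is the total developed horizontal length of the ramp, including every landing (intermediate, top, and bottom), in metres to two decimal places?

At most 360 each: 2561/360 = 7.11, giving 8 ramp runs. That means 7 intermediate landings.
Ramp run (horizontal) at 1:18: 2561 × 18 = 46098 mm.
7 intermediate landings contribute 7 × 1500 = 10500 mm.
Top and bottom landings: 2 × 1200 = 2400 mm.
Total = 46098 + 10500 + 2400 = 58998 mm.
= 59.00 m.

59.00 m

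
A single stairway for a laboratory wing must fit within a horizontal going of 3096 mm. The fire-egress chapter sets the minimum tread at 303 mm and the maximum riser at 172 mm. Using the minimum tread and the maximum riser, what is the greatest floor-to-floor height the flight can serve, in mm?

1892 mm

3096 / 303 = 10.22, so 10 treads fit.
Risers = treads + 1 = 11.
Maximum height = 11 × 172 = 1892 mm.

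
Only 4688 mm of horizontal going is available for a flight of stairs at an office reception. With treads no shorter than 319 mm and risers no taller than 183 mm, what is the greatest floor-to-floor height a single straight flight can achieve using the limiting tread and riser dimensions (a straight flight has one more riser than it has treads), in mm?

2745 mm

4688 / 319 = 14.70, so 14 treads fit.
Risers = treads + 1 = 15.
Maximum height = 15 × 183 = 2745 mm.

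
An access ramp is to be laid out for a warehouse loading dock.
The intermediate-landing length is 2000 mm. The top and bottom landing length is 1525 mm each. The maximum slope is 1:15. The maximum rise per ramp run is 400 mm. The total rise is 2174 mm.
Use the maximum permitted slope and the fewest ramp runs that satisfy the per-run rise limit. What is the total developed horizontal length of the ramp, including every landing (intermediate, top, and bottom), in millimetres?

45660 mm

2174 / 400 = 5.435 → round up to 6 ramp runs. That means 5 intermediate landings.
Horizontal run for 2174 mm of rise at 1:15 is 2174 × 15 = 32610 mm.
5 intermediate landings contribute 5 × 2000 = 10000 mm.
Top and bottom landings: 2 × 1525 = 3050 mm.
Total = 32610 + 10000 + 3050 = 45660 mm.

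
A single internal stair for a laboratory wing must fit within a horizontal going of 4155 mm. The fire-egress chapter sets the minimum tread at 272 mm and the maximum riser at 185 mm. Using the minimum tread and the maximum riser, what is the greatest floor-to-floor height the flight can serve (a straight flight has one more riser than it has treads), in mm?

2960 mm

4155 / 272 = 15.28, so 15 treads fit.
Risers = treads + 1 = 16.
Maximum height = 16 × 185 = 2960 mm.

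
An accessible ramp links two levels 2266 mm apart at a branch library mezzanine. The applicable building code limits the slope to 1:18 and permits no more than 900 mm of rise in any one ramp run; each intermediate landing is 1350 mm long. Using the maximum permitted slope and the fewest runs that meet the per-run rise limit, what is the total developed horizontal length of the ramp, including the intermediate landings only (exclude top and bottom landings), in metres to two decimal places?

⌈2266/900⌉ = 3 ramp runs. That means 2 intermediate landings.
Horizontal run for 2266 mm of rise at 1:18 is 2266 × 18 = 40788 mm.
2 intermediate landings contribute 2 × 1350 = 2700 mm.
Developed length = 40788 + 2700 = 43488 mm.
= 43.49 m.

43.49 m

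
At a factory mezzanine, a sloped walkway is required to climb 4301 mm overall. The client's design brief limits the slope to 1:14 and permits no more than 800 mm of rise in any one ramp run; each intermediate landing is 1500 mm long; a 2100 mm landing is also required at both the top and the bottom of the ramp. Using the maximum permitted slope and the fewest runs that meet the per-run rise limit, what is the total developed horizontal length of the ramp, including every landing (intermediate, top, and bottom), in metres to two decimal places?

71.91 m

4301 / 800 = 5.38, so 6 ramp runs are needed. That means 5 intermediate landings.
Horizontal run for 4301 mm of rise at 1:14 is 4301 × 14 = 60214 mm.
Intermediate landings: 5 × 1500 = 7500 mm.
Top and bottom landings: 2 × 2100 = 4200 mm.
Total = 60214 + 7500 + 4200 = 71914 mm.
= 71.91 m.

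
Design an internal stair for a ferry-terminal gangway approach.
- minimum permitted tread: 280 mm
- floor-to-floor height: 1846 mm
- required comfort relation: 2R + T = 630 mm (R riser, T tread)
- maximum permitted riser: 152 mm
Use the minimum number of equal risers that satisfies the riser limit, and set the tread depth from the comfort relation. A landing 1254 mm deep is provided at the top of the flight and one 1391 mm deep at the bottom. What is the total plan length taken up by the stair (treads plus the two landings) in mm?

1846 / 152 = 12.14, so 13 risers are needed.
Each riser is 1846/13 = 142 mm (≤ 152 mm).
From 2R + T = 630: T = 630 − 284 = 346 mm.
Going = (13 − 1) × 346 = 4152 mm.
Enclosure = 4152 + 1254 + 1391 = 6797 mm.

6797 mm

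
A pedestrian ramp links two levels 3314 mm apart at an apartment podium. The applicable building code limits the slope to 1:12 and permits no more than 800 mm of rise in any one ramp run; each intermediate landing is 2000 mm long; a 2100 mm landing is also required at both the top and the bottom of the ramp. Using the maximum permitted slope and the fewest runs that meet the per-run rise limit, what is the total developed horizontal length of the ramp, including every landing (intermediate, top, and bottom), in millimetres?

51968 mm

3314 / 800 = 4.14, so 5 ramp runs are needed. That means 4 intermediate landings.
Horizontal run for 3314 mm of rise at 1:12 is 3314 × 12 = 39768 mm.
4 intermediate landings contribute 4 × 2000 = 8000 mm.
Top and bottom landings: 2 × 2100 = 4200 mm.
Total = 39768 + 8000 + 4200 = 51968 mm.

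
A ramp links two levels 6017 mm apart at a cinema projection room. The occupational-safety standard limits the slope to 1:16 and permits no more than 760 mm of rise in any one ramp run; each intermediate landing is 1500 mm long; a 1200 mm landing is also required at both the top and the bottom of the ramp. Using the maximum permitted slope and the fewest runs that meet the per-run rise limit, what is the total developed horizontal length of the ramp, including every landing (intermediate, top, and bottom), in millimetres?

At most 760 each: 6017/760 = 7.92, giving 8 ramp runs. That means 7 intermediate landings.
Horizontal run for 6017 mm of rise at 1:16 is 6017 × 16 = 96272 mm.
Intermediate landings: 7 × 1500 = 10500 mm.
Top and bottom landings: 2 × 1200 = 2400 mm.
Total = 96272 + 10500 + 2400 = 109172 mm.

109172 mm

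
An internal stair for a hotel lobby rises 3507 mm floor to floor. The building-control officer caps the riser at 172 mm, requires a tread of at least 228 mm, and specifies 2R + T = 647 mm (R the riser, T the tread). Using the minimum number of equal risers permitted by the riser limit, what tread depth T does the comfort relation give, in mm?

313 mm

3507 / 172 = 20.390 → round up to 21 risers.
Each riser is 3507/21 = 167 mm (≤ 172 mm).
T = 647 − 2·167 = 313 mm, which satisfies the 228 mm minimum.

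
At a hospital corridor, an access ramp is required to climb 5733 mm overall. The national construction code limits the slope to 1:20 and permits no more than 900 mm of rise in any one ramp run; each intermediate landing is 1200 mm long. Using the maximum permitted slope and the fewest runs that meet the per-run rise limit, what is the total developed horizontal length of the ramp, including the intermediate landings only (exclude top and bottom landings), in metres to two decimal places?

121.86 m

5733 / 900 = 6.370 → round up to 7 ramp runs. That means 6 intermediate landings.
Horizontal run for 5733 mm of rise at 1:20 is 5733 × 20 = 114660 mm.
Intermediate landings: 6 × 1200 = 7200 mm.
Developed length = 114660 + 7200 = 121860 mm.
= 121.86 m.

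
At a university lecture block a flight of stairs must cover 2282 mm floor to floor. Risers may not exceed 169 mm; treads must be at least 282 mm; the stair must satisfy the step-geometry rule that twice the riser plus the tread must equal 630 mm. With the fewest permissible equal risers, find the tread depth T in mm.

304 mm

2282 / 169 = 13.503 → round up to 14 risers.
Riser R = 2282 / 14 = 163 mm, within the 169 mm limit.
From 2R + T = 630: T = 630 − 326 = 304 mm.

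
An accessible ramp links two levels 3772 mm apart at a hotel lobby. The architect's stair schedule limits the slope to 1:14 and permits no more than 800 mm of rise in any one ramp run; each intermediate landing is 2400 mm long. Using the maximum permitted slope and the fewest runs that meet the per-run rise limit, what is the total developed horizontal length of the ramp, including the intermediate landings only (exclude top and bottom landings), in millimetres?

62408 mm

3772 / 800 = 4.71, so 5 ramp runs are needed. That means 4 intermediate landings.
Ramp run (horizontal) at 1:14: 3772 × 14 = 52808 mm.
Intermediate landings: 4 × 2400 = 9600 mm.
Developed length = 52808 + 9600 = 62408 mm.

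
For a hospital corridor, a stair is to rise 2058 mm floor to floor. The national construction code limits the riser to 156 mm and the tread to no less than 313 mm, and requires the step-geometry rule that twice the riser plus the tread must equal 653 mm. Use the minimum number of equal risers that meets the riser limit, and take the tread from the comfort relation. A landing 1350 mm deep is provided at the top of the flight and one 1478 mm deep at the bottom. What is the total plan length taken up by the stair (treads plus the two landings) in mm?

7495 mm

At most 156 each: 2058/156 = 13.19, giving 14 risers.
Riser R = 2058 / 14 = 147 mm, within the 156 mm limit.
Tread T = 653 − 2 × 147 = 359 mm (≥ 313 mm).
14 risers give 13 treads; going = 13 × 359 = 4667 mm.
Enclosure = 4667 + 1350 + 1478 = 7495 mm.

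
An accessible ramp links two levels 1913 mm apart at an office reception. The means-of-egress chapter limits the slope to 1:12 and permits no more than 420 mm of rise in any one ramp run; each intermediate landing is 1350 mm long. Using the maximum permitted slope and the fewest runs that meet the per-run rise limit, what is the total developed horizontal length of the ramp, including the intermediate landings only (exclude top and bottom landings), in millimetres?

28356 mm

⌈1913/420⌉ = 5 ramp runs. That means 4 intermediate landings.
Horizontal run for 1913 mm of rise at 1:12 is 1913 × 12 = 22956 mm.
Intermediate landings: 4 × 1350 = 5400 mm.
Total developed length = 22956 + 5400 = 28356 mm.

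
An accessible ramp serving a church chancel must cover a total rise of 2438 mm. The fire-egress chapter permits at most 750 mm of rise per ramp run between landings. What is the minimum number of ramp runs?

4 runs

2438 / 750 = 3.25, so 4 ramp runs are needed.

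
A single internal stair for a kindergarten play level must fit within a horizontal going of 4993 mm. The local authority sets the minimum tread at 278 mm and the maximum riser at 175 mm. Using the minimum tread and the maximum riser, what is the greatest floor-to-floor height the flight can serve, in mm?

4993 / 278 = 17.96, so 17 treads fit.
Risers = treads + 1 = 18.
Maximum height = 18 × 175 = 3150 mm.

3150 mm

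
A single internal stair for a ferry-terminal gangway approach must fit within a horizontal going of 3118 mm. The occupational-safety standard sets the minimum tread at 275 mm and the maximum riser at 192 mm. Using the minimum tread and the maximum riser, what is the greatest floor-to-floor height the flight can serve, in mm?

2304 mm

3118 / 275 = 11.34, so 11 treads fit.
Risers = treads + 1 = 12.
Maximum height = 12 × 192 = 2304 mm.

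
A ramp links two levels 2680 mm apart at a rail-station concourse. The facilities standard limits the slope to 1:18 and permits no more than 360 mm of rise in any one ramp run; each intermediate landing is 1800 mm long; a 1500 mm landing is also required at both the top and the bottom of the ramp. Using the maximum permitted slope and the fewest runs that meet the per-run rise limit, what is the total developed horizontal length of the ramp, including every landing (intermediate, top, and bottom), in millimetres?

⌈2680/360⌉ = 8 ramp runs. That means 7 intermediate landings.
Ramp run (horizontal) at 1:18: 2680 × 18 = 48240 mm.
Intermediate landings: 7 × 1800 = 12600 mm.
Top and bottom landings: 2 × 1500 = 3000 mm.
Total = 48240 + 12600 + 3000 = 63840 mm.

63840 mm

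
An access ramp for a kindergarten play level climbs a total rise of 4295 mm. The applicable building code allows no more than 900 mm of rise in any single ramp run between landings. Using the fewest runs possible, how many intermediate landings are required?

4 intermediate landings

At most 900 each: 4295/900 = 4.77, giving 5 ramp runs.
5 runs are separated by 4 intermediate landings.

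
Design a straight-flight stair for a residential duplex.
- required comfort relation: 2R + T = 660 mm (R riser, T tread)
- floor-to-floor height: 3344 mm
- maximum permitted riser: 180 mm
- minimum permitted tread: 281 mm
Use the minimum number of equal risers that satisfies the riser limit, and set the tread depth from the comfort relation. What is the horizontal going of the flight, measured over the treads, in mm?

3344 / 180 = 18.578 → round up to 19 risers.
Each riser is 3344/19 = 176 mm (≤ 180 mm).
T = 660 − 2·176 = 308 mm, which satisfies the 281 mm minimum.
19 risers give 18 treads; going = 18 × 308 = 5544 mm.

5544 mm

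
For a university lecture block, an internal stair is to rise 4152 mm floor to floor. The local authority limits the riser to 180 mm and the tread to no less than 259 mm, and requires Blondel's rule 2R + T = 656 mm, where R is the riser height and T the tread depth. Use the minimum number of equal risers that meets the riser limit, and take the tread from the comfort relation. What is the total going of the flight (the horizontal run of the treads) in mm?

7130 mm

4152 / 180 = 23.067 → round up to 24 risers.
Each riser is 4152/24 = 173 mm (≤ 180 mm).
T = 656 − 2·173 = 310 mm, which satisfies the 259 mm minimum.
Going = (24 − 1) × 310 = 7130 mm.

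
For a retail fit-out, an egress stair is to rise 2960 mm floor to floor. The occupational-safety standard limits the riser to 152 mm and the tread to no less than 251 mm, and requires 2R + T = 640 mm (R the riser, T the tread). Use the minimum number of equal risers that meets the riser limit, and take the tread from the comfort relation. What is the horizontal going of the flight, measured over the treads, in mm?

6536 mm

⌈2960/152⌉ = 20 risers.
Riser R = 2960 / 20 = 148 mm, within the 152 mm limit.
T = 640 − 2·148 = 344 mm, which satisfies the 251 mm minimum.
20 risers give 19 treads; going = 19 × 344 = 6536 mm.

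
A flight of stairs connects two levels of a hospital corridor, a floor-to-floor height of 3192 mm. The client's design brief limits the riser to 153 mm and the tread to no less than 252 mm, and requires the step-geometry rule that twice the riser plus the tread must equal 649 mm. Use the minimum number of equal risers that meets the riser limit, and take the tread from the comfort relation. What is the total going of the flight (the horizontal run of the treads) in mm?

6900 mm

⌈3192/153⌉ = 21 risers.
R = 3192 ÷ 21 = 152 mm.
Tread T = 649 − 2 × 152 = 345 mm (≥ 252 mm).
Treads = 21 − 1 = 20; going = 20 × 345 = 6900 mm.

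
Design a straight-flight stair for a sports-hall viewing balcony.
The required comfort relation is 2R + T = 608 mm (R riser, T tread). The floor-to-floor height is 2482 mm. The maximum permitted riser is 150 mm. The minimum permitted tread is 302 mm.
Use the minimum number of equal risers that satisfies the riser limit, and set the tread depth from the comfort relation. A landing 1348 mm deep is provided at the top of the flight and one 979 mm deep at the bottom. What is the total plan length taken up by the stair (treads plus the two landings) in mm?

⌈2482/150⌉ = 17 risers.
R = 2482 ÷ 17 = 146 mm.
Tread T = 608 − 2 × 146 = 316 mm (≥ 302 mm).
17 risers give 16 treads; going = 16 × 316 = 5056 mm.
Add landings: 5056 + 1348 + 979 = 7383 mm.

7383 mm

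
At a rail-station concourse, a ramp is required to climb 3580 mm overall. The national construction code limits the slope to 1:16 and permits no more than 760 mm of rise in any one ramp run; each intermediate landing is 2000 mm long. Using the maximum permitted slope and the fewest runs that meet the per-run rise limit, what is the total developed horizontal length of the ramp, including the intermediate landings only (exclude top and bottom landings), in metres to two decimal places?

65.28 m

3580 / 760 = 4.711 → round up to 5 ramp runs. That means 4 intermediate landings.
Horizontal run for 3580 mm of rise at 1:16 is 3580 × 16 = 57280 mm.
4 intermediate landings contribute 4 × 2000 = 8000 mm.
Developed length = 57280 + 8000 = 65280 mm.
= 65.28 m.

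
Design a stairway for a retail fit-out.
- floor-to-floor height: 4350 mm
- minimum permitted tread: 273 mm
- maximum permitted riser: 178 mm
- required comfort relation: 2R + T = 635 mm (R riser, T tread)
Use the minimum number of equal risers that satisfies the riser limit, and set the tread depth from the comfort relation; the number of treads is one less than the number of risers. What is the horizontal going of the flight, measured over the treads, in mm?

⌈4350/178⌉ = 25 risers.
Each riser is 4350/25 = 174 mm (≤ 178 mm).
T = 635 − 2·174 = 287 mm, which satisfies the 273 mm minimum.
Treads = 25 − 1 = 24; going = 24 × 287 = 6888 mm.

6888 mm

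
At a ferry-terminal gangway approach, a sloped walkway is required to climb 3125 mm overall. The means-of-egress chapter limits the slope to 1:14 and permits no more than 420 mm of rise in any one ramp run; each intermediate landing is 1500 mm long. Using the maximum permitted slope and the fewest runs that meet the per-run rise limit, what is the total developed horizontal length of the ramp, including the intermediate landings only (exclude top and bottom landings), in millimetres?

3125 / 420 = 7.44, so 8 ramp runs are needed. That means 7 intermediate landings.
Horizontal run for 3125 mm of rise at 1:14 is 3125 × 14 = 43750 mm.
7 intermediate landings contribute 7 × 1500 = 10500 mm.
Developed length = 43750 + 10500 = 54250 mm.

54250 mm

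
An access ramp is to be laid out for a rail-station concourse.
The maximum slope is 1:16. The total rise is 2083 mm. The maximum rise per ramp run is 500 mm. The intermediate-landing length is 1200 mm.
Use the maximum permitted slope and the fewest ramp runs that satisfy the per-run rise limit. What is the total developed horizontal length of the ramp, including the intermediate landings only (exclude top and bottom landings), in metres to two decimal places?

⌈2083/500⌉ = 5 ramp runs. That means 4 intermediate landings.
Horizontal run for 2083 mm of rise at 1:16 is 2083 × 16 = 33328 mm.
4 intermediate landings contribute 4 × 1200 = 4800 mm.
Total developed length = 33328 + 4800 = 38128 mm.
= 38.13 m.

38.13 m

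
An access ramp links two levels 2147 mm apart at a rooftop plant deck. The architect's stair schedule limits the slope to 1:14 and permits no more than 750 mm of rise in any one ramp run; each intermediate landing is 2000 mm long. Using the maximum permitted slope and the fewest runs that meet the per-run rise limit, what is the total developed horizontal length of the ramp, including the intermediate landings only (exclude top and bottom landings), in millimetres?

34058 mm

2147 / 750 = 2.863 → round up to 3 ramp runs. That means 2 intermediate landings.
Ramp run (horizontal) at 1:14: 2147 × 14 = 30058 mm.
2 intermediate landings contribute 2 × 2000 = 4000 mm.
Total developed length = 30058 + 4000 = 34058 mm.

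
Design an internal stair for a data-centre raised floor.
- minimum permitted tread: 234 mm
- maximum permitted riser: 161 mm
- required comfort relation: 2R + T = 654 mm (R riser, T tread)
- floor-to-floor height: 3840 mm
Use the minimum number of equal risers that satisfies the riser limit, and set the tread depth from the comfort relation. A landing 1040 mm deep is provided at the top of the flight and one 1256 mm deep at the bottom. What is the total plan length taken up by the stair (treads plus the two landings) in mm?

9978 mm

3840 / 161 = 23.851 → round up to 24 risers.
Riser R = 3840 / 24 = 160 mm, within the 161 mm limit.
T = 654 − 2·160 = 334 mm, which satisfies the 234 mm minimum.
Treads = 24 − 1 = 23; going = 23 × 334 = 7682 mm.
Add landings: 7682 + 1040 + 1256 = 9978 mm.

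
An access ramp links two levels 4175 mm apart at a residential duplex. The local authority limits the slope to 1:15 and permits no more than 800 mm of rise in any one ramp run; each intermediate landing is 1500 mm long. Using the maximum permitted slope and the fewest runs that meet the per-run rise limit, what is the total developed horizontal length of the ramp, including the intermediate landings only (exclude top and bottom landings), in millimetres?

4175 / 800 = 5.22, so 6 ramp runs are needed. That means 5 intermediate landings.
Horizontal run for 4175 mm of rise at 1:15 is 4175 × 15 = 62625 mm.
Intermediate landings: 5 × 1500 = 7500 mm.
Developed length = 62625 + 7500 = 70125 mm.

70125 mm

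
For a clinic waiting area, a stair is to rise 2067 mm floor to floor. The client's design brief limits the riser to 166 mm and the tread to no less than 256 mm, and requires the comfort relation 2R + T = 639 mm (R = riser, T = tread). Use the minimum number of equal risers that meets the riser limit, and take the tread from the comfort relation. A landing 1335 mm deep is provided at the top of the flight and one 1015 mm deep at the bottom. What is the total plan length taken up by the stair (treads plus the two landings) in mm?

6202 mm

2067 / 166 = 12.45, so 13 risers are needed.
Each riser is 2067/13 = 159 mm (≤ 166 mm).
From 2R + T = 639: T = 639 − 318 = 321 mm.
Treads = 13 − 1 = 12; going = 12 × 321 = 3852 mm.
Add landings: 3852 + 1335 + 1015 = 6202 mm.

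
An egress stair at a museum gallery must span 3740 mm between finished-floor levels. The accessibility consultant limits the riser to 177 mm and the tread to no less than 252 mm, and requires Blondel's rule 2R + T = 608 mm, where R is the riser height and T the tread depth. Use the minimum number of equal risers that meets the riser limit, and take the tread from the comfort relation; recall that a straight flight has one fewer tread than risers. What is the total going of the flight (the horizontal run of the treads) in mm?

5628 mm

At most 177 each: 3740/177 = 21.13, giving 22 risers.
Riser R = 3740 / 22 = 170 mm, within the 177 mm limit.
T = 608 − 2·170 = 268 mm, which satisfies the 252 mm minimum.
22 risers give 21 treads; going = 21 × 268 = 5628 mm.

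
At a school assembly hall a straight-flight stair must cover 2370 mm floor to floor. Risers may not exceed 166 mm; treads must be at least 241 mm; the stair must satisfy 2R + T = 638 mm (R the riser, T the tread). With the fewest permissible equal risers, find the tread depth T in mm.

At most 166 each: 2370/166 = 14.28, giving 15 risers.
R = 2370 ÷ 15 = 158 mm.
From 2R + T = 638: T = 638 − 316 = 322 mm.

322 mm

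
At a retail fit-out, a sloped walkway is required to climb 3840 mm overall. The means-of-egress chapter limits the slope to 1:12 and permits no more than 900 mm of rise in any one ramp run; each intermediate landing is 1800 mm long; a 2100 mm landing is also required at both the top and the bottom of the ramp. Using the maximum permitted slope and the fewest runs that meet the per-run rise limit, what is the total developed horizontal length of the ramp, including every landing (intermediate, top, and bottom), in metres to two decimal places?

57.48 m

3840 / 900 = 4.267 → round up to 5 ramp runs. That means 4 intermediate landings.
Horizontal run for 3840 mm of rise at 1:12 is 3840 × 12 = 46080 mm.
4 intermediate landings contribute 4 × 1800 = 7200 mm.
Top and bottom landings: 2 × 2100 = 4200 mm.
Total = 46080 + 7200 + 4200 = 57480 mm.
= 57.48 m.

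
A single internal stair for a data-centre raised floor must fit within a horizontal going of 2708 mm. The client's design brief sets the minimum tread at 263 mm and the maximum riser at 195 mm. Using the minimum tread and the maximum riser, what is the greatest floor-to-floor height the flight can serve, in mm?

2145 mm

Treads that fit: ⌊2708 / 263⌋ = 10.
Risers = treads + 1 = 11.
Maximum height = 11 × 195 = 2145 mm.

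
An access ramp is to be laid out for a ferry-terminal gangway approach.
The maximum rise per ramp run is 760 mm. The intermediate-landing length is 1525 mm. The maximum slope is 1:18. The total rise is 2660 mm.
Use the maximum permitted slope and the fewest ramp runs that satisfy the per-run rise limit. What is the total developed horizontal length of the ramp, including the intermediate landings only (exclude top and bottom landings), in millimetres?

52455 mm

2660 / 760 = 3.50, so 4 ramp runs are needed. That means 3 intermediate landings.
Ramp run (horizontal) at 1:18: 2660 × 18 = 47880 mm.
Intermediate landings: 3 × 1525 = 4575 mm.
Total developed length = 47880 + 4575 = 52455 mm.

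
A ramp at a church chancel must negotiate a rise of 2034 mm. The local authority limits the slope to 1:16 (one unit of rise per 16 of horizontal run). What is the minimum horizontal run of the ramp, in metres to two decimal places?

32.54 m

Run = rise × 16 = 2034 × 16 = 32544 mm.
32544 mm = 32.54 m.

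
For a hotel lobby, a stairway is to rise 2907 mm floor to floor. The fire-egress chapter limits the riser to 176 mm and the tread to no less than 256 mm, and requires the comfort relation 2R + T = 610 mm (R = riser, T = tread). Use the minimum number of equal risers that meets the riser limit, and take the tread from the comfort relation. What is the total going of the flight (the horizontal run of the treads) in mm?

4288 mm

2907 / 176 = 16.52, so 17 risers are needed.
R = 2907 ÷ 17 = 171 mm.
T = 610 − 2·171 = 268 mm, which satisfies the 256 mm minimum.
Going = (17 − 1) × 268 = 4288 mm.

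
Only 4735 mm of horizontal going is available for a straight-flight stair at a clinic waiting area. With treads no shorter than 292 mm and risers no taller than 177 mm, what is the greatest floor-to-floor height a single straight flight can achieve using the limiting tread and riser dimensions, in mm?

3009 mm

Treads that fit: ⌊4735 / 292⌋ = 16.
Risers = treads + 1 = 17.
Maximum height = 17 × 177 = 3009 mm.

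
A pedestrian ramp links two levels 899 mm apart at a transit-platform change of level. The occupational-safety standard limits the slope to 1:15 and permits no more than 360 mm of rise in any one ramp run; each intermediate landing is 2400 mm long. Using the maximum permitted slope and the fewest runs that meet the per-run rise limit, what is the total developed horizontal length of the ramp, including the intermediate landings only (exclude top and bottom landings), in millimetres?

899 / 360 = 2.497 → round up to 3 ramp runs. That means 2 intermediate landings.
Horizontal run for 899 mm of rise at 1:15 is 899 × 15 = 13485 mm.
Intermediate landings: 2 × 2400 = 4800 mm.
Developed length = 13485 + 4800 = 18285 mm.

18285 mm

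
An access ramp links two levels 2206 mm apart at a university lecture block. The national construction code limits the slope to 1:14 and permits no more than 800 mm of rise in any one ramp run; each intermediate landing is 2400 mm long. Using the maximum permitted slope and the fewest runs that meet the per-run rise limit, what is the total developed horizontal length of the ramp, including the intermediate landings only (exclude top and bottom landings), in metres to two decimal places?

2206 / 800 = 2.757 → round up to 3 ramp runs. That means 2 intermediate landings.
Horizontal run for 2206 mm of rise at 1:14 is 2206 × 14 = 30884 mm.
Intermediate landings: 2 × 2400 = 4800 mm.
Total developed length = 30884 + 4800 = 35684 mm.
= 35.68 m.

35.68 m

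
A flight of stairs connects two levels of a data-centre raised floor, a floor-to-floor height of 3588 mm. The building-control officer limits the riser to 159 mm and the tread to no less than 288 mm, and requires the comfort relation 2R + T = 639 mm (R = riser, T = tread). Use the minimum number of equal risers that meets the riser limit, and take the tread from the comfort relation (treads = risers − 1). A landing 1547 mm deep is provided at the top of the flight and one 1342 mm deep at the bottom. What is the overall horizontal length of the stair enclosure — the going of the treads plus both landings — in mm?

10083 mm

At most 159 each: 3588/159 = 22.57, giving 23 risers.
R = 3588 ÷ 23 = 156 mm.
Tread T = 639 − 2 × 156 = 327 mm (≥ 288 mm).
23 risers give 22 treads; going = 22 × 327 = 7194 mm.
Enclosure = 7194 + 1547 + 1342 = 10083 mm.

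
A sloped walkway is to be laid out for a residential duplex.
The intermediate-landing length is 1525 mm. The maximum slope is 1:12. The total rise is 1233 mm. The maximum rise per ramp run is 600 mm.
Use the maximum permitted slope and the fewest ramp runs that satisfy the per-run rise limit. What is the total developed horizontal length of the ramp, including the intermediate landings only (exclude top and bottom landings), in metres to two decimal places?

1233 / 600 = 2.055 → round up to 3 ramp runs. That means 2 intermediate landings.
Ramp run (horizontal) at 1:12: 1233 × 12 = 14796 mm.
Intermediate landings: 2 × 1525 = 3050 mm.
Developed length = 14796 + 3050 = 17846 mm.
= 17.85 m.

17.85 m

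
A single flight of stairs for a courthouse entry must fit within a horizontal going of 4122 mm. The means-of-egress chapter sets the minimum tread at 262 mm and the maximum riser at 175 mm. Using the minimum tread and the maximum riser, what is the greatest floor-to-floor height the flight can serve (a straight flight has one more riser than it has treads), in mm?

4122 / 262 = 15.73, so 15 treads fit.
Risers = treads + 1 = 16.
Maximum height = 16 × 175 = 2800 mm.

2800 mm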